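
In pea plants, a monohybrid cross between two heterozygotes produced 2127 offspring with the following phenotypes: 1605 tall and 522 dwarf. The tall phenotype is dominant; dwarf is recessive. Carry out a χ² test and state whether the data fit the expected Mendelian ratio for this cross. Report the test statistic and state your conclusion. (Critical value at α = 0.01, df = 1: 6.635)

For a monohybrid cross between heterozygotes with complete dominance, the expected phenotypic ratio is 3:1.
The 3:1 ratio has 4 parts, so with N = 2127 the expected counts are:
  tall: 2127 × 3/4 = 1595.25
  dwarf: 2127 × 1/4 = 531.75
χ² = Σ (O − E)² / E
  tall: (1605 − 1595.25)² / 1595.25 = 0.0596
  dwarf: (522 − 531.75)² / 531.75 = 0.1788
χ² = 0.0596 + 0.1788 = 0.2384 ≈ 0.238
Degrees of freedom = 2 − 1 = 1; critical value at α = 0.01 is 6.635.
Since 0.238 < 6.635, we fail to reject the null hypothesis — the data are consistent with the 3:1 ratio.

0.238; consistent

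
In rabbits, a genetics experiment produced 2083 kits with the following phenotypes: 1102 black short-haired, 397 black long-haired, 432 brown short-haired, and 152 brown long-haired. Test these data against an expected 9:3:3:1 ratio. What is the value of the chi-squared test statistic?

12.302

The 9:3:3:1 ratio has 16 parts, so with N = 2083 the expected counts are:
  black short-haired: 2083 × 9/16 = 1171.6875
  black long-haired: 2083 × 3/16 = 390.5625
  brown short-haired: 2083 × 3/16 = 390.5625
  brown long-haired: 2083 × 1/16 = 130.1875
χ² = Σ (O − E)² / E
  black short-haired: (1102 − 1171.6875)² / 1171.6875 = 4.1447
  black long-haired: (397 − 390.5625)² / 390.5625 = 0.1061
  brown short-haired: (432 − 390.5625)² / 390.5625 = 4.3964
  brown long-haired: (152 − 130.1875)² / 130.1875 = 3.6546
χ² = 4.1447 + 0.1061 + 4.3964 + 3.6546 = 12.3018 ≈ 12.302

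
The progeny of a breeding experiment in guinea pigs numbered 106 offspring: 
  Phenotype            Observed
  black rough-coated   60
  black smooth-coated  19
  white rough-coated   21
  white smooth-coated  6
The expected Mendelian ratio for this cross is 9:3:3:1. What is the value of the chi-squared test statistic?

Under the 9:3:3:1 hypothesis (Σ ratio = 16, N = 106):
  black rough-coated: 106 × 9/16 = 59.625
  black smooth-coated: 106 × 3/16 = 19.875
  white rough-coated: 106 × 3/16 = 19.875
  white smooth-coated: 106 × 1/16 = 6.625
χ² = Σ (O − E)² / E
  black rough-coated: (60 − 59.625)² / 59.625 = 0.0024
  black smooth-coated: (19 − 19.875)² / 19.875 = 0.0385
  white rough-coated: (21 − 19.875)² / 19.875 = 0.0637
  white smooth-coated: (6 − 6.625)² / 6.625 = 0.0590
χ² = 0.0024 + 0.0385 + 0.0637 + 0.0590 = 0.1636 ≈ 0.164

0.164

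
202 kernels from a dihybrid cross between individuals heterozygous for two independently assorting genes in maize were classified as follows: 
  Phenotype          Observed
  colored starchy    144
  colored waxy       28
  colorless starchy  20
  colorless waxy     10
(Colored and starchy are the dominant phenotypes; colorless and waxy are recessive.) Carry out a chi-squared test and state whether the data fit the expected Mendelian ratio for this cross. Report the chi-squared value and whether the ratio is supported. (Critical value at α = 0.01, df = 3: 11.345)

19.677; not consistent

A dihybrid F₂ with independent assortment and complete dominance at both loci gives a 9:3:3:1 phenotypic ratio.
Expected counts for N = 202 under a 9:3:3:1 ratio (total parts = 16):
  colored starchy: 202 × 9/16 = 113.625
  colored waxy: 202 × 3/16 = 37.875
  colorless starchy: 202 × 3/16 = 37.875
  colorless waxy: 202 × 1/16 = 12.625
χ² = Σ (O − E)² / E
  colored starchy: (144 − 113.625)² / 113.625 = 8.1200
  colored waxy: (28 − 37.875)² / 37.875 = 2.5747
  colorless starchy: (20 − 37.875)² / 37.875 = 8.4361
  colorless waxy: (10 − 12.625)² / 12.625 = 0.5458
χ² = 8.1200 + 2.5747 + 8.4361 + 0.5458 = 19.6766 ≈ 19.677
Degrees of freedom = 4 − 1 = 3; critical value at α = 0.01 is 11.345.
Since 19.677 > 11.345, we reject the null hypothesis — the data do not fit the 9:3:3:1 ratio.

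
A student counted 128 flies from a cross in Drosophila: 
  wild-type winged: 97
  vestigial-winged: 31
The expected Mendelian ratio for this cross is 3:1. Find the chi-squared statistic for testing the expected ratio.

Under the 3:1 hypothesis (Σ ratio = 4, N = 128):
  wild-type winged: 128 × 3/4 = 96
  vestigial-winged: 128 × 1/4 = 32
χ² = Σ (O − E)² / E
  wild-type winged: (97 − 96)² / 96 = 0.0104
  vestigial-winged: (31 − 32)² / 32 = 0.0312
χ² = 0.0104 + 0.0312 = 0.0416 ≈ 0.042

0.042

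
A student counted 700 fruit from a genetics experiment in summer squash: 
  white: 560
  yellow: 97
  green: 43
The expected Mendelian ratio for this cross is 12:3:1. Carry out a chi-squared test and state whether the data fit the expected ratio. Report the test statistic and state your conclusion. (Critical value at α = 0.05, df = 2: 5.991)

The 12:3:1 ratio has 16 parts, so with N = 700 the expected counts are:
  white: 700 × 12/16 = 525
  yellow: 700 × 3/16 = 131.25
  green: 700 × 1/16 = 43.75
χ² = Σ (O − E)² / E
  white: (560 − 525)² / 525 = 2.3333
  yellow: (97 − 131.25)² / 131.25 = 8.9376
  green: (43 − 43.75)² / 43.75 = 0.0129
χ² = 2.3333 + 8.9376 + 0.0129 = 11.2838 ≈ 11.284
Degrees of freedom = 3 − 1 = 2; critical value at α = 0.05 is 5.991.
Since 11.284 > 5.991, we reject the null hypothesis — the data do not fit the 12:3:1 ratio.

11.284; not consistent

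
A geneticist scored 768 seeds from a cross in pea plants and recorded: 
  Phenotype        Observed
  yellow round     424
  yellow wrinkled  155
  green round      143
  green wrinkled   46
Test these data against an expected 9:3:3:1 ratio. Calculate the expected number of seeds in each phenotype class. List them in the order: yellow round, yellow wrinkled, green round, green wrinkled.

The 9:3:3:1 ratio has 16 parts, so with N = 768 the expected counts are:
  yellow round: 768 × 9/16 = 432
  yellow wrinkled: 768 × 3/16 = 144
  green round: 768 × 3/16 = 144
  green wrinkled: 768 × 1/16 = 48

432, 144, 144, 48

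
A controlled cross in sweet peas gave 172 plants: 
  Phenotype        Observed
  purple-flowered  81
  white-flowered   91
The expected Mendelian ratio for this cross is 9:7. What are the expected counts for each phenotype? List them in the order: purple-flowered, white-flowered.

The 9:7 ratio has 16 parts, so with N = 172 the expected counts are:
  purple-flowered: 172 × 9/16 = 96.75
  white-flowered: 172 × 7/16 = 75.25

96.75, 75.25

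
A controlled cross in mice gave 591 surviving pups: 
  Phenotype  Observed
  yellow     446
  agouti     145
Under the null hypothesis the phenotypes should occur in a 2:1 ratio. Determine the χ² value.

The 2:1 ratio has 3 parts, so with N = 591 the expected counts are:
  yellow: 591 × 2/3 = 394
  agouti: 591 × 1/3 = 197
χ² = Σ (O − E)² / E
  yellow: (446 − 394)² / 394 = 6.8629
  agouti: (145 − 197)² / 197 = 13.7259
χ² = 6.8629 + 13.7259 = 20.5888 ≈ 20.589

20.589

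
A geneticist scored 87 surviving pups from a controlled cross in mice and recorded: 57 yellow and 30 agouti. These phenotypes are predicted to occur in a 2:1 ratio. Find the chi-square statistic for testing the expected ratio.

0.052

Total ratio parts = 3. Expected numbers out of 87:
  yellow: 87 × 2/3 = 58
  agouti: 87 × 1/3 = 29
χ² = Σ (O − E)² / E
  yellow: (57 − 58)² / 58 = 0.0172
  agouti: (30 − 29)² / 29 = 0.0345
χ² = 0.0172 + 0.0345 = 0.0517 ≈ 0.052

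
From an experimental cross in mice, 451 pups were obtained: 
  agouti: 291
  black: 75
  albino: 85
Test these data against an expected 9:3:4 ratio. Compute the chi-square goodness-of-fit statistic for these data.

13.399

The 9:3:4 ratio has 16 parts, so with N = 451 the expected counts are:
  agouti: 451 × 9/16 = 253.6875
  black: 451 × 3/16 = 84.5625
  albino: 451 × 4/16 = 112.75
χ² = Σ (O − E)² / E
  agouti: (291 − 253.6875)² / 253.6875 = 5.4879
  black: (75 − 84.5625)² / 84.5625 = 1.0813
  albino: (85 − 112.75)² / 112.75 = 6.8298
χ² = 5.4879 + 1.0813 + 6.8298 = 13.399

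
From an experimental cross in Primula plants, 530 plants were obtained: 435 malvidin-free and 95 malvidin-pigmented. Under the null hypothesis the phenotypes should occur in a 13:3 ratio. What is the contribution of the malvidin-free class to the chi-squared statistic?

Under the 13:3 hypothesis (Σ ratio = 16, N = 530):
  malvidin-free: 530 × 13/16 = 430.625
  malvidin-pigmented: 530 × 3/16 = 99.375
Contribution of malvidin-free: (435 − 430.625)² / 430.625 = 0.0444

0.044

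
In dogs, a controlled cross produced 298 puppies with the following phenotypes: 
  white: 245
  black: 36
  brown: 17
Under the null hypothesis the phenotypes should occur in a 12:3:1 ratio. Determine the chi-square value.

Expected counts for N = 298 under a 12:3:1 ratio (total parts = 16):
  white: 298 × 12/16 = 223.5
  black: 298 × 3/16 = 55.875
  brown: 298 × 1/16 = 18.625
χ² = Σ (O − E)² / E
  white: (245 − 223.5)² / 223.5 = 2.0682
  black: (36 − 55.875)² / 55.875 = 7.0696
  brown: (17 − 18.625)² / 18.625 = 0.1418
χ² = 2.0682 + 7.0696 + 0.1418 = 9.2796 ≈ 9.280

9.280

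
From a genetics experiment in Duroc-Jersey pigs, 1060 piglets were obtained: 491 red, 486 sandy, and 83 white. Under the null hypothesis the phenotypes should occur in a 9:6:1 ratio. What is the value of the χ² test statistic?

Under the 9:6:1 hypothesis (Σ ratio = 16, N = 1060):
  red: 1060 × 9/16 = 596.25
  sandy: 1060 × 6/16 = 397.5
  white: 1060 × 1/16 = 66.25
χ² = Σ (O − E)² / E
  red: (491 − 596.25)² / 596.25 = 18.5787
  sandy: (486 − 397.5)² / 397.5 = 19.7038
  white: (83 − 66.25)² / 66.25 = 4.2349
χ² = 18.5787 + 19.7038 + 4.2349 = 42.5174 ≈ 42.517

42.517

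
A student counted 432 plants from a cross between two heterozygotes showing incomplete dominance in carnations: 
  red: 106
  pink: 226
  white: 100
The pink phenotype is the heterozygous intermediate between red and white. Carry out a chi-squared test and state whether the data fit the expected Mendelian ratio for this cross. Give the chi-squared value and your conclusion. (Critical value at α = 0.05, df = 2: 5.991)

With incomplete dominance, a heterozygote × heterozygote cross gives a 1:2:1 phenotypic ratio.
Expected counts for N = 432 under a 1:2:1 ratio (total parts = 4):
  red: 432 × 1/4 = 108
  pink: 432 × 2/4 = 216
  white: 432 × 1/4 = 108
χ² = Σ (O − E)² / E
  red: (106 − 108)² / 108 = 0.0370
  pink: (226 − 216)² / 216 = 0.4630
  white: (100 − 108)² / 108 = 0.5926
χ² = 0.0370 + 0.4630 + 0.5926 = 1.0926 ≈ 1.093
Degrees of freedom = 3 − 1 = 2; critical value at α = 0.05 is 5.991.
Since 1.093 < 5.991, we fail to reject the null hypothesis — the data are consistent with the 1:2:1 ratio.

1.093; consistent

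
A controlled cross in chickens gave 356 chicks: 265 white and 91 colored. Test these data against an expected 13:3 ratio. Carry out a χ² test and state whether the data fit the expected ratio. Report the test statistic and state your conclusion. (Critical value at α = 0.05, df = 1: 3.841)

Expected counts for N = 356 under a 13:3 ratio (total parts = 16):
  white: 356 × 13/16 = 289.25
  colored: 356 × 3/16 = 66.75
χ² = Σ (O − E)² / E
  white: (265 − 289.25)² / 289.25 = 2.0331
  colored: (91 − 66.75)² / 66.75 = 8.8099
χ² = 2.0331 + 8.8099 = 10.843
Degrees of freedom = 2 − 1 = 1; critical value at α = 0.05 is 3.841.
Since 10.843 > 3.841, we reject the null hypothesis — the data do not fit the 13:3 ratio.

10.843; not consistent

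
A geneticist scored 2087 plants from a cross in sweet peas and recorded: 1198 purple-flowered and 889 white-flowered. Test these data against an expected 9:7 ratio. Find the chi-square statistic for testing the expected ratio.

Total ratio parts = 16. Expected numbers out of 2087:
  purple-flowered: 2087 × 9/16 = 1173.9375
  white-flowered: 2087 × 7/16 = 913.0625
χ² = Σ (O − E)² / E
  purple-flowered: (1198 − 1173.9375)² / 1173.9375 = 0.4932
  white-flowered: (889 − 913.0625)² / 913.0625 = 0.6341
χ² = 0.4932 + 0.6341 = 1.1273 ≈ 1.127

1.127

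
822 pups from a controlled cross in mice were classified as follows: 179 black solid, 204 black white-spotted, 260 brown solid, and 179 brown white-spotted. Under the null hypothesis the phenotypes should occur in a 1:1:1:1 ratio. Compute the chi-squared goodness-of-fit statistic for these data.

21.299

Expected counts for N = 822 under a 1:1:1:1 ratio (total parts = 4):
  black solid: 822 × 1/4 = 205.5
  black white-spotted: 822 × 1/4 = 205.5
  brown solid: 822 × 1/4 = 205.5
  brown white-spotted: 822 × 1/4 = 205.5
χ² = Σ (O − E)² / E
  black solid: (179 − 205.5)² / 205.5 = 3.4173
  black white-spotted: (204 − 205.5)² / 205.5 = 0.0109
  brown solid: (260 − 205.5)² / 205.5 = 14.4538
  brown white-spotted: (179 − 205.5)² / 205.5 = 3.4173
χ² = 3.4173 + 0.0109 + 14.4538 + 3.4173 = 21.2993 ≈ 21.299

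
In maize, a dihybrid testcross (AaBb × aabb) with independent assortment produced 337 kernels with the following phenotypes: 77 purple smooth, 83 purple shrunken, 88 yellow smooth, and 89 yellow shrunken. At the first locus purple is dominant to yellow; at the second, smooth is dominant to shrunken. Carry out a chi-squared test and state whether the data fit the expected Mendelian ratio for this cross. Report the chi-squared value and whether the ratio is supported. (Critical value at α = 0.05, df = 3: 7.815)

1.077; consistent

A dihybrid testcross with independent assortment gives a 1:1:1:1 ratio.
The 1:1:1:1 ratio has 4 parts, so with N = 337 the expected counts are:
  purple smooth: 337 × 1/4 = 84.25
  purple shrunken: 337 × 1/4 = 84.25
  yellow smooth: 337 × 1/4 = 84.25
  yellow shrunken: 337 × 1/4 = 84.25
χ² = Σ (O − E)² / E
  purple smooth: (77 − 84.25)² / 84.25 = 0.6239
  purple shrunken: (83 − 84.25)² / 84.25 = 0.0185
  yellow smooth: (88 − 84.25)² / 84.25 = 0.1669
  yellow shrunken: (89 − 84.25)² / 84.25 = 0.2678
χ² = 0.6239 + 0.0185 + 0.1669 + 0.2678 = 1.0771 ≈ 1.077
Degrees of freedom = 4 − 1 = 3; critical value at α = 0.05 is 7.815.
Since 1.077 < 7.815, we fail to reject the null hypothesis — the data are consistent with the 1:1:1:1 ratio.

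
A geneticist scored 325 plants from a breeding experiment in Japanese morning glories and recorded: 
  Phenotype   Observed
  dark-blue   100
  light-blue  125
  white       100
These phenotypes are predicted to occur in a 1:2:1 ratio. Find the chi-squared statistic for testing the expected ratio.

17.308

Total ratio parts = 4. Expected numbers out of 325:
  dark-blue: 325 × 1/4 = 81.25
  light-blue: 325 × 2/4 = 162.5
  white: 325 × 1/4 = 81.25
χ² = Σ (O − E)² / E
  dark-blue: (100 − 81.25)² / 81.25 = 4.3269
  light-blue: (125 − 162.5)² / 162.5 = 8.6538
  white: (100 − 81.25)² / 81.25 = 4.3269
χ² = 4.3269 + 8.6538 + 4.3269 = 17.3076 ≈ 17.308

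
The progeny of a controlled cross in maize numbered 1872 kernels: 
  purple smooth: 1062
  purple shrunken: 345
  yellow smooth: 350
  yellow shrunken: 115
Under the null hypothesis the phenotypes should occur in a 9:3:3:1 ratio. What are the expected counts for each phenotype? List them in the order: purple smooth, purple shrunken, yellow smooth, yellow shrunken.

1053, 351, 351, 117

The 9:3:3:1 ratio has 16 parts, so with N = 1872 the expected counts are:
  purple smooth: 1872 × 9/16 = 1053
  purple shrunken: 1872 × 3/16 = 351
  yellow smooth: 1872 × 3/16 = 351
  yellow shrunken: 1872 × 1/16 = 117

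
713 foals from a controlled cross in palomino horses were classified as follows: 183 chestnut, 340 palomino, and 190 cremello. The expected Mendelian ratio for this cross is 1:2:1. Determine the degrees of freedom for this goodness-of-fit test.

2

A goodness-of-fit test with 3 phenotype classes has df = 3 − 1 = 2.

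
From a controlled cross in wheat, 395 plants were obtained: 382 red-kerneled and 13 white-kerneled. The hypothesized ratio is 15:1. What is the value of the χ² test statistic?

Under the 15:1 hypothesis (Σ ratio = 16, N = 395):
  red-kerneled: 395 × 15/16 = 370.3125
  white-kerneled: 395 × 1/16 = 24.6875
χ² = Σ (O − E)² / E
  red-kerneled: (382 − 370.3125)² / 370.3125 = 0.3689
  white-kerneled: (13 − 24.6875)² / 24.6875 = 5.5331
χ² = 0.3689 + 5.5331 = 5.902

5.902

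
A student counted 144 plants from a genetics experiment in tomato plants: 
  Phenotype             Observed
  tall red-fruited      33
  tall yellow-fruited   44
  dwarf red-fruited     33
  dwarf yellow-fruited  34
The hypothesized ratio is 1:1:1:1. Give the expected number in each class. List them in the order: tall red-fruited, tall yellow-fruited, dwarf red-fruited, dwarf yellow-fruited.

Expected counts for N = 144 under a 1:1:1:1 ratio (total parts = 4):
  tall red-fruited: 144 × 1/4 = 36
  tall yellow-fruited: 144 × 1/4 = 36
  dwarf red-fruited: 144 × 1/4 = 36
  dwarf yellow-fruited: 144 × 1/4 = 36

36, 36, 36, 36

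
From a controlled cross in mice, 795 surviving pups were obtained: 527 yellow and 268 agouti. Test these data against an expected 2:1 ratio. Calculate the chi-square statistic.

Expected counts for N = 795 under a 2:1 ratio (total parts = 3):
  yellow: 795 × 2/3 = 530
  agouti: 795 × 1/3 = 265
χ² = Σ (O − E)² / E
  yellow: (527 − 530)² / 530 = 0.0170
  agouti: (268 − 265)² / 265 = 0.0340
χ² = 0.0170 + 0.0340 = 0.051

0.051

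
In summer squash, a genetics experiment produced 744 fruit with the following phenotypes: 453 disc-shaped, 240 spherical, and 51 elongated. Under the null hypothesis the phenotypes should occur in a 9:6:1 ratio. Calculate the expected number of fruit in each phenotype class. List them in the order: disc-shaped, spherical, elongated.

418.5, 279, 46.5

Under the 9:6:1 hypothesis (Σ ratio = 16, N = 744):
  disc-shaped: 744 × 9/16 = 418.5
  spherical: 744 × 6/16 = 279
  elongated: 744 × 1/16 = 46.5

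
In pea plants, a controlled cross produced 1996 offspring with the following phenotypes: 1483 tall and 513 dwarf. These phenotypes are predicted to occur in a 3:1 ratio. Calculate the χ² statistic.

0.524

Total ratio parts = 4. Expected numbers out of 1996:
  tall: 1996 × 3/4 = 1497
  dwarf: 1996 × 1/4 = 499
χ² = Σ (O − E)² / E
  tall: (1483 − 1497)² / 1497 = 0.1309
  dwarf: (513 − 499)² / 499 = 0.3928
χ² = 0.1309 + 0.3928 = 0.5237 ≈ 0.524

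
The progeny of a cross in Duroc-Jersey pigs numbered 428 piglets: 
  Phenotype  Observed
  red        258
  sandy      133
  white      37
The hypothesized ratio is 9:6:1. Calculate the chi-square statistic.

The 9:6:1 ratio has 16 parts, so with N = 428 the expected counts are:
  red: 428 × 9/16 = 240.75
  sandy: 428 × 6/16 = 160.5
  white: 428 × 1/16 = 26.75
χ² = Σ (O − E)² / E
  red: (258 − 240.75)² / 240.75 = 1.2360
  sandy: (133 − 160.5)² / 160.5 = 4.7118
  white: (37 − 26.75)² / 26.75 = 3.9276
χ² = 1.2360 + 4.7118 + 3.9276 = 9.8754 ≈ 9.875

9.875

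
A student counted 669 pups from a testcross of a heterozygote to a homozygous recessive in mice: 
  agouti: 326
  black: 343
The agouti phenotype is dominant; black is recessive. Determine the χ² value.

0.432

A testcross of a heterozygote (Aa × aa) gives a 1:1 phenotypic ratio.
Expected counts for N = 669 under a 1:1 ratio (total parts = 2):
  agouti: 669 × 1/2 = 334.5
  black: 669 × 1/2 = 334.5
χ² = Σ (O − E)² / E
  agouti: (326 − 334.5)² / 334.5 = 0.2160
  black: (343 − 334.5)² / 334.5 = 0.2160
χ² = 0.2160 + 0.2160 = 0.432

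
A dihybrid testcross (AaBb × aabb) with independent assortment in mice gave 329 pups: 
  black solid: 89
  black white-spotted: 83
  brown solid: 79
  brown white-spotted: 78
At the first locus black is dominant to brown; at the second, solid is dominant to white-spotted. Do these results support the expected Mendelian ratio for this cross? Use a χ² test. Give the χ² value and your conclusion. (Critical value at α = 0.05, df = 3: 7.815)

A dihybrid testcross with independent assortment gives a 1:1:1:1 ratio.
Under the 1:1:1:1 hypothesis (Σ ratio = 4, N = 329):
  black solid: 329 × 1/4 = 82.25
  black white-spotted: 329 × 1/4 = 82.25
  brown solid: 329 × 1/4 = 82.25
  brown white-spotted: 329 × 1/4 = 82.25
χ² = Σ (O − E)² / E
  black solid: (89 − 82.25)² / 82.25 = 0.5540
  black white-spotted: (83 − 82.25)² / 82.25 = 0.0068
  brown solid: (79 − 82.25)² / 82.25 = 0.1284
  brown white-spotted: (78 − 82.25)² / 82.25 = 0.2196
χ² = 0.5540 + 0.0068 + 0.1284 + 0.2196 = 0.9088 ≈ 0.909
Degrees of freedom = 4 − 1 = 3; critical value at α = 0.05 is 7.815.
Since 0.909 < 7.815, we fail to reject the null hypothesis — the data are consistent with the 1:1:1:1 ratio.

0.909; consistent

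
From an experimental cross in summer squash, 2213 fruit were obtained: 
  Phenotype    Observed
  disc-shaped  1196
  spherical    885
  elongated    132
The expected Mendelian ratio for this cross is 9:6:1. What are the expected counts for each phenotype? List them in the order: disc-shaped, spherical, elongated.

Under the 9:6:1 hypothesis (Σ ratio = 16, N = 2213):
  disc-shaped: 2213 × 9/16 = 1244.8125
  spherical: 2213 × 6/16 = 829.875
  elongated: 2213 × 1/16 = 138.3125

1244.8125, 829.875, 138.3125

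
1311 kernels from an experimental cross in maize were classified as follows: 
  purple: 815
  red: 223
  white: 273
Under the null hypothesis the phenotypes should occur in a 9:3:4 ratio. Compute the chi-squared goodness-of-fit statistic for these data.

Under the 9:3:4 hypothesis (Σ ratio = 16, N = 1311):
  purple: 1311 × 9/16 = 737.4375
  red: 1311 × 3/16 = 245.8125
  white: 1311 × 4/16 = 327.75
χ² = Σ (O − E)² / E
  purple: (815 − 737.4375)² / 737.4375 = 8.1579
  red: (223 − 245.8125)² / 245.8125 = 2.1171
  white: (273 − 327.75)² / 327.75 = 9.1459
χ² = 8.1579 + 2.1171 + 9.1459 = 19.4209 ≈ 19.421

19.421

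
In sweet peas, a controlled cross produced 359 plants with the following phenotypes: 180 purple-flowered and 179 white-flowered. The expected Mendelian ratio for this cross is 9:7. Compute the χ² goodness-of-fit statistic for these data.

5.447

Under the 9:7 hypothesis (Σ ratio = 16, N = 359):
  purple-flowered: 359 × 9/16 = 201.9375
  white-flowered: 359 × 7/16 = 157.0625
χ² = Σ (O − E)² / E
  purple-flowered: (180 − 201.9375)² / 201.9375 = 2.3832
  white-flowered: (179 − 157.0625)² / 157.0625 = 3.0641
χ² = 2.3832 + 3.0641 = 5.4473 ≈ 5.447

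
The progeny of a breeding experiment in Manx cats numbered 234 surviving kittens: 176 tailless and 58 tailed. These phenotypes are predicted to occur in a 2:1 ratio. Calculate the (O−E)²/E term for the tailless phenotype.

2.564

Expected counts for N = 234 under a 2:1 ratio (total parts = 3):
  tailless: 234 × 2/3 = 156
  tailed: 234 × 1/3 = 78
Contribution of tailless: (176 − 156)² / 156 = 2.5641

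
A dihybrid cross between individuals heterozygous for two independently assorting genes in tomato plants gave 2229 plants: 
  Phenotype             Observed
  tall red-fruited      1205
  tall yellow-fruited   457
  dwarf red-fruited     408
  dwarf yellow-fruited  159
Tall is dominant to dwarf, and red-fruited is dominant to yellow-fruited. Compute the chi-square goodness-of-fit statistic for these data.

8.570

A dihybrid F₂ with independent assortment and complete dominance at both loci gives a 9:3:3:1 phenotypic ratio.
Under the 9:3:3:1 hypothesis (Σ ratio = 16, N = 2229):
  tall red-fruited: 2229 × 9/16 = 1253.8125
  tall yellow-fruited: 2229 × 3/16 = 417.9375
  dwarf red-fruited: 2229 × 3/16 = 417.9375
  dwarf yellow-fruited: 2229 × 1/16 = 139.3125
χ² = Σ (O − E)² / E
  tall red-fruited: (1205 − 1253.8125)² / 1253.8125 = 1.9003
  tall yellow-fruited: (457 − 417.9375)² / 417.9375 = 3.6510
  dwarf red-fruited: (408 − 417.9375)² / 417.9375 = 0.2363
  dwarf yellow-fruited: (159 − 139.3125)² / 139.3125 = 2.7822
χ² = 1.9003 + 3.6510 + 0.2363 + 2.7822 = 8.5698 ≈ 8.570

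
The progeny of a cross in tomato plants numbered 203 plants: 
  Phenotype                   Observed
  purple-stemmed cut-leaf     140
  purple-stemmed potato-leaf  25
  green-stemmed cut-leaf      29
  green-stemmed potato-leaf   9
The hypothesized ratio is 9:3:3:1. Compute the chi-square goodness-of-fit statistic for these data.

Expected counts for N = 203 under a 9:3:3:1 ratio (total parts = 16):
  purple-stemmed cut-leaf: 203 × 9/16 = 114.1875
  purple-stemmed potato-leaf: 203 × 3/16 = 38.0625
  green-stemmed cut-leaf: 203 × 3/16 = 38.0625
  green-stemmed potato-leaf: 203 × 1/16 = 12.6875
χ² = Σ (O − E)² / E
  purple-stemmed cut-leaf: (140 − 114.1875)² / 114.1875 = 5.8350
  purple-stemmed potato-leaf: (25 − 38.0625)² / 38.0625 = 4.4829
  green-stemmed cut-leaf: (29 − 38.0625)² / 38.0625 = 2.1577
  green-stemmed potato-leaf: (9 − 12.6875)² / 12.6875 = 1.0717
χ² = 5.8350 + 4.4829 + 2.1577 + 1.0717 = 13.5473 ≈ 13.547

13.547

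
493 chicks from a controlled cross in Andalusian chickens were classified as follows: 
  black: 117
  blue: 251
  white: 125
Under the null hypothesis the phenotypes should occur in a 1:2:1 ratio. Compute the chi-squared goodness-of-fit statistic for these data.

0.424

Expected counts for N = 493 under a 1:2:1 ratio (total parts = 4):
  black: 493 × 1/4 = 123.25
  blue: 493 × 2/4 = 246.5
  white: 493 × 1/4 = 123.25
χ² = Σ (O − E)² / E
  black: (117 − 123.25)² / 123.25 = 0.3169
  blue: (251 − 246.5)² / 246.5 = 0.0822
  white: (125 − 123.25)² / 123.25 = 0.0248
χ² = 0.3169 + 0.0822 + 0.0248 = 0.4239 ≈ 0.424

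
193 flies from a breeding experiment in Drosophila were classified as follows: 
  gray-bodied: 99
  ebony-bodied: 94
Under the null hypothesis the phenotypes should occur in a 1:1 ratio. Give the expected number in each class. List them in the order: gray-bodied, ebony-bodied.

96.5, 96.5

Total ratio parts = 2. Expected numbers out of 193:
  gray-bodied: 193 × 1/2 = 96.5
  ebony-bodied: 193 × 1/2 = 96.5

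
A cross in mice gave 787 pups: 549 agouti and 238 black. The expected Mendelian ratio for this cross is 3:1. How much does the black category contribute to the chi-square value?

Under the 3:1 hypothesis (Σ ratio = 4, N = 787):
  agouti: 787 × 3/4 = 590.25
  black: 787 × 1/4 = 196.75
Contribution of black: (238 − 196.75)² / 196.75 = 8.6483

8.648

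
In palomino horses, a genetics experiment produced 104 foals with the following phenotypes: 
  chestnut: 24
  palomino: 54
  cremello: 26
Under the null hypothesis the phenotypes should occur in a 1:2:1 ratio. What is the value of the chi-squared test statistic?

The 1:2:1 ratio has 4 parts, so with N = 104 the expected counts are:
  chestnut: 104 × 1/4 = 26
  palomino: 104 × 2/4 = 52
  cremello: 104 × 1/4 = 26
χ² = Σ (O − E)² / E
  chestnut: (24 − 26)² / 26 = 0.1538
  palomino: (54 − 52)² / 52 = 0.0769
  cremello: (26 − 26)² / 26 = 0.0000
χ² = 0.1538 + 0.0769 + 0.0000 = 0.2307 ≈ 0.231

0.231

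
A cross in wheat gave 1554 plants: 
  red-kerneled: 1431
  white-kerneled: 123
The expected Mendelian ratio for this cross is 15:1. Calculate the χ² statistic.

Under the 15:1 hypothesis (Σ ratio = 16, N = 1554):
  red-kerneled: 1554 × 15/16 = 1456.875
  white-kerneled: 1554 × 1/16 = 97.125
χ² = Σ (O − E)² / E
  red-kerneled: (1431 − 1456.875)² / 1456.875 = 0.4596
  white-kerneled: (123 − 97.125)² / 97.125 = 6.8933
χ² = 0.4596 + 6.8933 = 7.3529 ≈ 7.353

7.353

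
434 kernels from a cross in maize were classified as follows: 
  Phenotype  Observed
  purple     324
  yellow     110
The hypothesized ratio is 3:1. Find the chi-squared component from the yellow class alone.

0.021

Total ratio parts = 4. Expected numbers out of 434:
  purple: 434 × 3/4 = 325.5
  yellow: 434 × 1/4 = 108.5
Contribution of yellow: (110 − 108.5)² / 108.5 = 0.0207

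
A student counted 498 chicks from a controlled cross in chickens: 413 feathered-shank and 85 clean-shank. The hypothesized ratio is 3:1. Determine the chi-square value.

Total ratio parts = 4. Expected numbers out of 498:
  feathered-shank: 498 × 3/4 = 373.5
  clean-shank: 498 × 1/4 = 124.5
χ² = Σ (O − E)² / E
  feathered-shank: (413 − 373.5)² / 373.5 = 4.1774
  clean-shank: (85 − 124.5)² / 124.5 = 12.5321
χ² = 4.1774 + 12.5321 = 16.7095 ≈ 16.710

16.710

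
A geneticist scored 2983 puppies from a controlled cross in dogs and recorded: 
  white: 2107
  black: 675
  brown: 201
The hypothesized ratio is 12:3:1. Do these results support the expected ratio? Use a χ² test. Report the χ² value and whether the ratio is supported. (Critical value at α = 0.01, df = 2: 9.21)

Expected counts for N = 2983 under a 12:3:1 ratio (total parts = 16):
  white: 2983 × 12/16 = 2237.25
  black: 2983 × 3/16 = 559.3125
  brown: 2983 × 1/16 = 186.4375
χ² = Σ (O − E)² / E
  white: (2107 − 2237.25)² / 2237.25 = 7.5830
  black: (675 − 559.3125)² / 559.3125 = 23.9287
  brown: (201 − 186.4375)² / 186.4375 = 1.1375
χ² = 7.5830 + 23.9287 + 1.1375 = 32.6492 ≈ 32.649
Degrees of freedom = 3 − 1 = 2; critical value at α = 0.01 is 9.21.
Since 32.649 > 9.21, we reject the null hypothesis — the data do not fit the 12:3:1 ratio.

32.649; not consistent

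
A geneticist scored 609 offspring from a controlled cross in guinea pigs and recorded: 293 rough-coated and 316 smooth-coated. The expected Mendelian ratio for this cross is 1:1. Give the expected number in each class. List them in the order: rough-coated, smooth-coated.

304.5, 304.5

The 1:1 ratio has 2 parts, so with N = 609 the expected counts are:
  rough-coated: 609 × 1/2 = 304.5
  smooth-coated: 609 × 1/2 = 304.5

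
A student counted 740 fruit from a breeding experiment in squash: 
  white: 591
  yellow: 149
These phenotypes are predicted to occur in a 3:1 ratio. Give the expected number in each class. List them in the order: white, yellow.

Under the 3:1 hypothesis (Σ ratio = 4, N = 740):
  white: 740 × 3/4 = 555
  yellow: 740 × 1/4 = 185

555, 185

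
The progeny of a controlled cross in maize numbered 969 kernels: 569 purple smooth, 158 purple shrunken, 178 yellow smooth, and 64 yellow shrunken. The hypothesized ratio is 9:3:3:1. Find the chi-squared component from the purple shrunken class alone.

Under the 9:3:3:1 hypothesis (Σ ratio = 16, N = 969):
  purple smooth: 969 × 9/16 = 545.0625
  purple shrunken: 969 × 3/16 = 181.6875
  yellow smooth: 969 × 3/16 = 181.6875
  yellow shrunken: 969 × 1/16 = 60.5625
Contribution of purple shrunken: (158 − 181.6875)² / 181.6875 = 3.0883

3.088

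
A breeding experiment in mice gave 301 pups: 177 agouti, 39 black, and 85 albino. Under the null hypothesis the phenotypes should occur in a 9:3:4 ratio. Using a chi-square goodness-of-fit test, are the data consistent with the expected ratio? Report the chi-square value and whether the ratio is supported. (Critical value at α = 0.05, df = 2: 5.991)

Expected counts for N = 301 under a 9:3:4 ratio (total parts = 16):
  agouti: 301 × 9/16 = 169.3125
  black: 301 × 3/16 = 56.4375
  albino: 301 × 4/16 = 75.25
χ² = Σ (O − E)² / E
  agouti: (177 − 169.3125)² / 169.3125 = 0.3490
  black: (39 − 56.4375)² / 56.4375 = 5.3877
  albino: (85 − 75.25)² / 75.25 = 1.2633
χ² = 0.3490 + 5.3877 + 1.2633 = 7.000
Degrees of freedom = 3 − 1 = 2; critical value at α = 0.05 is 5.991.
Since 7.000 > 5.991, we reject the null hypothesis — the data do not fit the 9:3:4 ratio.

7.000; not consistent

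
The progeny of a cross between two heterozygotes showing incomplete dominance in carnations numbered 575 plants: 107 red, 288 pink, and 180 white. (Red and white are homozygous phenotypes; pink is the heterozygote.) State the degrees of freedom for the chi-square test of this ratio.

With incomplete dominance, a heterozygote × heterozygote cross gives a 1:2:1 phenotypic ratio.
A goodness-of-fit test with 3 phenotype classes has df = 3 − 1 = 2.

2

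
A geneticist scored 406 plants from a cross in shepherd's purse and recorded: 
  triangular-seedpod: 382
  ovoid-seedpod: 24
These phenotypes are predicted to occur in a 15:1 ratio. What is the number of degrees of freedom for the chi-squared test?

1

A goodness-of-fit test with 2 phenotype classes has df = 2 − 1 = 1.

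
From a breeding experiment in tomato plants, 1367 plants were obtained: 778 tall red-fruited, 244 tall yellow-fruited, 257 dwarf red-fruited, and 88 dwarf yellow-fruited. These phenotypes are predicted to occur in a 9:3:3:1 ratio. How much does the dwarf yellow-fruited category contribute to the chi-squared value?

0.077

Total ratio parts = 16. Expected numbers out of 1367:
  tall red-fruited: 1367 × 9/16 = 768.9375
  tall yellow-fruited: 1367 × 3/16 = 256.3125
  dwarf red-fruited: 1367 × 3/16 = 256.3125
  dwarf yellow-fruited: 1367 × 1/16 = 85.4375
Contribution of dwarf yellow-fruited: (88 − 85.4375)² / 85.4375 = 0.0769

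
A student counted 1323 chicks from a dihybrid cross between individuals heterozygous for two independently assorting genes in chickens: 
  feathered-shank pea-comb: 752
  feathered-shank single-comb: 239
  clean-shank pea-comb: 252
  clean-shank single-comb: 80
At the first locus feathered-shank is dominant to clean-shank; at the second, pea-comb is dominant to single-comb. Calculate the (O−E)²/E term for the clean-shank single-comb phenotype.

0.087

A dihybrid F₂ with independent assortment and complete dominance at both loci gives a 9:3:3:1 phenotypic ratio.
Total ratio parts = 16. Expected numbers out of 1323:
  feathered-shank pea-comb: 1323 × 9/16 = 744.1875
  feathered-shank single-comb: 1323 × 3/16 = 248.0625
  clean-shank pea-comb: 1323 × 3/16 = 248.0625
  clean-shank single-comb: 1323 × 1/16 = 82.6875
Contribution of clean-shank single-comb: (80 − 82.6875)² / 82.6875 = 0.0873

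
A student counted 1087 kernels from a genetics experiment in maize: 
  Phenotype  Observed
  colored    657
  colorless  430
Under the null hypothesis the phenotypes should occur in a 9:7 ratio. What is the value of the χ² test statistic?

7.760

The 9:7 ratio has 16 parts, so with N = 1087 the expected counts are:
  colored: 1087 × 9/16 = 611.4375
  colorless: 1087 × 7/16 = 475.5625
χ² = Σ (O − E)² / E
  colored: (657 − 611.4375)² / 611.4375 = 3.3952
  colorless: (430 − 475.5625)² / 475.5625 = 4.3652
χ² = 3.3952 + 4.3652 = 7.7604 ≈ 7.760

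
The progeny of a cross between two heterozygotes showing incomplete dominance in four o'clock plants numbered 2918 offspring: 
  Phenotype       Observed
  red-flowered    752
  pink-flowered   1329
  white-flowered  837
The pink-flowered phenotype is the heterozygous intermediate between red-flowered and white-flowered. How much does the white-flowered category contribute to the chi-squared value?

15.841

With incomplete dominance, a heterozygote × heterozygote cross gives a 1:2:1 phenotypic ratio.
Expected counts for N = 2918 under a 1:2:1 ratio (total parts = 4):
  red-flowered: 2918 × 1/4 = 729.5
  pink-flowered: 2918 × 2/4 = 1459
  white-flowered: 2918 × 1/4 = 729.5
Contribution of white-flowered: (837 − 729.5)² / 729.5 = 15.8413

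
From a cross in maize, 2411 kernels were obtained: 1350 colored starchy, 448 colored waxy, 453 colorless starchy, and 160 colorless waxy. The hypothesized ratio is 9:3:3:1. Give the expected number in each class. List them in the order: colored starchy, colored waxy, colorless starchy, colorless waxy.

1356.1875, 452.0625, 452.0625, 150.6875

The 9:3:3:1 ratio has 16 parts, so with N = 2411 the expected counts are:
  colored starchy: 2411 × 9/16 = 1356.1875
  colored waxy: 2411 × 3/16 = 452.0625
  colorless starchy: 2411 × 3/16 = 452.0625
  colorless waxy: 2411 × 1/16 = 150.6875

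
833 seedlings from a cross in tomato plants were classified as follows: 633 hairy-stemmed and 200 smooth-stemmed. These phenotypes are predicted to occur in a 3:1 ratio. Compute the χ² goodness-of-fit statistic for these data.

0.436

Total ratio parts = 4. Expected numbers out of 833:
  hairy-stemmed: 833 × 3/4 = 624.75
  smooth-stemmed: 833 × 1/4 = 208.25
χ² = Σ (O − E)² / E
  hairy-stemmed: (633 − 624.75)² / 624.75 = 0.1089
  smooth-stemmed: (200 − 208.25)² / 208.25 = 0.3268
χ² = 0.1089 + 0.3268 = 0.4357 ≈ 0.436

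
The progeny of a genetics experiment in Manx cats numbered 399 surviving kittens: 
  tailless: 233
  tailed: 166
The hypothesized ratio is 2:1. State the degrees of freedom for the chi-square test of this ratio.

1

A goodness-of-fit test with 2 phenotype classes has df = 2 − 1 = 1.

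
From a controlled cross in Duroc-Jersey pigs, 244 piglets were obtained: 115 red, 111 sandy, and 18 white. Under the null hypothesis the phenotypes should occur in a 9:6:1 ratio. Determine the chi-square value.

8.259

Under the 9:6:1 hypothesis (Σ ratio = 16, N = 244):
  red: 244 × 9/16 = 137.25
  sandy: 244 × 6/16 = 91.5
  white: 244 × 1/16 = 15.25
χ² = Σ (O − E)² / E
  red: (115 − 137.25)² / 137.25 = 3.6070
  sandy: (111 − 91.5)² / 91.5 = 4.1557
  white: (18 − 15.25)² / 15.25 = 0.4959
χ² = 3.6070 + 4.1557 + 0.4959 = 8.2586 ≈ 8.259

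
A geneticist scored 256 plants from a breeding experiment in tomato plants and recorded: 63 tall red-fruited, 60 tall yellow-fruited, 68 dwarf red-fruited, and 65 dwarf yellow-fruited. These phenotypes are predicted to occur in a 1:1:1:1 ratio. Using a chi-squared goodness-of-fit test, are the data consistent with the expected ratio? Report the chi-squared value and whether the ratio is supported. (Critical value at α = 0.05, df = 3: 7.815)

0.531; consistent

The 1:1:1:1 ratio has 4 parts, so with N = 256 the expected counts are:
  tall red-fruited: 256 × 1/4 = 64
  tall yellow-fruited: 256 × 1/4 = 64
  dwarf red-fruited: 256 × 1/4 = 64
  dwarf yellow-fruited: 256 × 1/4 = 64
χ² = Σ (O − E)² / E
  tall red-fruited: (63 − 64)² / 64 = 0.0156
  tall yellow-fruited: (60 − 64)² / 64 = 0.2500
  dwarf red-fruited: (68 − 64)² / 64 = 0.2500
  dwarf yellow-fruited: (65 − 64)² / 64 = 0.0156
χ² = 0.0156 + 0.2500 + 0.2500 + 0.0156 = 0.5312 ≈ 0.531
Degrees of freedom = 4 − 1 = 3; critical value at α = 0.05 is 7.815.
Since 0.531 < 7.815, we fail to reject the null hypothesis — the data are consistent with the 1:1:1:1 ratio.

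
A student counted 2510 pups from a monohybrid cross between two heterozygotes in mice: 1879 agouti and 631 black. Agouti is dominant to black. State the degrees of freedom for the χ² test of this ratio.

For a monohybrid cross between heterozygotes with complete dominance, the expected phenotypic ratio is 3:1.
A goodness-of-fit test with 2 phenotype classes has df = 2 − 1 = 1.

1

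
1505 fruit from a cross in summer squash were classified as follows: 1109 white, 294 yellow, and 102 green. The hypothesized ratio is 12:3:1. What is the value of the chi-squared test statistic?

Total ratio parts = 16. Expected numbers out of 1505:
  white: 1505 × 12/16 = 1128.75
  yellow: 1505 × 3/16 = 282.1875
  green: 1505 × 1/16 = 94.0625
χ² = Σ (O − E)² / E
  white: (1109 − 1128.75)² / 1128.75 = 0.3456
  yellow: (294 − 282.1875)² / 282.1875 = 0.4945
  green: (102 − 94.0625)² / 94.0625 = 0.6698
χ² = 0.3456 + 0.4945 + 0.6698 = 1.5099 ≈ 1.510

1.510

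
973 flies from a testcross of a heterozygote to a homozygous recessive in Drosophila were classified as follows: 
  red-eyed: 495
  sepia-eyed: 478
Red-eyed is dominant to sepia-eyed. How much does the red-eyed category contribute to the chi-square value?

A testcross of a heterozygote (Aa × aa) gives a 1:1 phenotypic ratio.
Under the 1:1 hypothesis (Σ ratio = 2, N = 973):
  red-eyed: 973 × 1/2 = 486.5
  sepia-eyed: 973 × 1/2 = 486.5
Contribution of red-eyed: (495 − 486.5)² / 486.5 = 0.1485

0.149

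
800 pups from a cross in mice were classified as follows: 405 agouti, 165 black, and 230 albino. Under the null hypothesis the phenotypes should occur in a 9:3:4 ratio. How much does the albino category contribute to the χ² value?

4.500

The 9:3:4 ratio has 16 parts, so with N = 800 the expected counts are:
  agouti: 800 × 9/16 = 450
  black: 800 × 3/16 = 150
  albino: 800 × 4/16 = 200
Contribution of albino: (230 − 200)² / 200 = 4.5000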